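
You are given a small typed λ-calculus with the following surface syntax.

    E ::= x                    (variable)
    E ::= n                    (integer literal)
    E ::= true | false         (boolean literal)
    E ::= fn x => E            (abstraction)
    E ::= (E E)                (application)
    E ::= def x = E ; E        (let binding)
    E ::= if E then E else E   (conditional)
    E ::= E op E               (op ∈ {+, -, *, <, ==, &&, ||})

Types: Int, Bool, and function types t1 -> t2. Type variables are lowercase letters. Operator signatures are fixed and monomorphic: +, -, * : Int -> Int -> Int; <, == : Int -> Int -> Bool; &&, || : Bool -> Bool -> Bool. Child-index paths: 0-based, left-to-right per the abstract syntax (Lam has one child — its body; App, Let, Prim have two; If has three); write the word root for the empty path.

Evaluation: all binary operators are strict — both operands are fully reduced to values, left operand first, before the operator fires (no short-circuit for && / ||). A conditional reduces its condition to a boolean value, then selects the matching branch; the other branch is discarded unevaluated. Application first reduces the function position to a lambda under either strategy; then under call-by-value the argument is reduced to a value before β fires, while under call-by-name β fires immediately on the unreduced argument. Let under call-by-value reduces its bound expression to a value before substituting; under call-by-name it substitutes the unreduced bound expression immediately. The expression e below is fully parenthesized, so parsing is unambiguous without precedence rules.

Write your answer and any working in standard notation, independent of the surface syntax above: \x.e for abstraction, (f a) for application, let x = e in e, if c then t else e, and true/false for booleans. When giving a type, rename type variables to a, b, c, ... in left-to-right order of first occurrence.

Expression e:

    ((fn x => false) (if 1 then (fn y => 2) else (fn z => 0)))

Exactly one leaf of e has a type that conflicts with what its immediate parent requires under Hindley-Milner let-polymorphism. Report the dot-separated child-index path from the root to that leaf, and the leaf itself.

Answer: 1.0 : 1

Derivation:
\x._ : a -> Bool
  unify Int ~ Bool
  FAIL: mismatch Int ~ Bool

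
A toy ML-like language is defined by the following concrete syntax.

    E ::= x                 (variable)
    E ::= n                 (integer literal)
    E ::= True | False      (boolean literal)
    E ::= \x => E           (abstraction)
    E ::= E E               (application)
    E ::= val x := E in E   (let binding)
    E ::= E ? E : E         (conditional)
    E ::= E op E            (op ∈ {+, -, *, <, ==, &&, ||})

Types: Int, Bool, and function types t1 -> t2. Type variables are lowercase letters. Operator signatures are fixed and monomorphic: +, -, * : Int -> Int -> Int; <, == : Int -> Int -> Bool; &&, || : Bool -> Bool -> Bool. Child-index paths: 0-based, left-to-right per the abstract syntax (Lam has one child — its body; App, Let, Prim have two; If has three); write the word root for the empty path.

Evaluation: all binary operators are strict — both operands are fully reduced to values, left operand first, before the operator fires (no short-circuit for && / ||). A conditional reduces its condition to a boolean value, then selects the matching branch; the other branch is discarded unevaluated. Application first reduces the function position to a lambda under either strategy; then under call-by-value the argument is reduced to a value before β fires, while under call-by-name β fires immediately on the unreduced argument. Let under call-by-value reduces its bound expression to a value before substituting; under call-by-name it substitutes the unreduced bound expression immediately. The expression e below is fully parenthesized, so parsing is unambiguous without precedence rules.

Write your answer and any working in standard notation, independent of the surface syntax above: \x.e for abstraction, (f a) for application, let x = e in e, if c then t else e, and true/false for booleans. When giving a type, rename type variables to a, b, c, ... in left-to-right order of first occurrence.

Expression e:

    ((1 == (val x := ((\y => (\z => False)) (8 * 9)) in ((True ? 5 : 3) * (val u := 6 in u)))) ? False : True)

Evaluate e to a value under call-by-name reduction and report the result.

Working:
step 0: (if (1 == (let x = ((\y.(\z.false)) (8 * 9)) in ((if true then 5 else 3) * (let u = 6 in u)))) then false else true)
step 1: [let@0.1] (if (1 == ((if true then 5 else 3) * (let u = 6 in u))) then false else true)
step 2: [if@0.1.0] (if (1 == (5 * (let u = 6 in u))) then false else true)
step 3: [let@0.1.1] (if (1 == (5 * 6)) then false else true)
step 4: [delta@0.1] (if (1 == 30) then false else true)
step 5: [delta@0] (if false then false else true)
step 6: [if@root] true

Answer: true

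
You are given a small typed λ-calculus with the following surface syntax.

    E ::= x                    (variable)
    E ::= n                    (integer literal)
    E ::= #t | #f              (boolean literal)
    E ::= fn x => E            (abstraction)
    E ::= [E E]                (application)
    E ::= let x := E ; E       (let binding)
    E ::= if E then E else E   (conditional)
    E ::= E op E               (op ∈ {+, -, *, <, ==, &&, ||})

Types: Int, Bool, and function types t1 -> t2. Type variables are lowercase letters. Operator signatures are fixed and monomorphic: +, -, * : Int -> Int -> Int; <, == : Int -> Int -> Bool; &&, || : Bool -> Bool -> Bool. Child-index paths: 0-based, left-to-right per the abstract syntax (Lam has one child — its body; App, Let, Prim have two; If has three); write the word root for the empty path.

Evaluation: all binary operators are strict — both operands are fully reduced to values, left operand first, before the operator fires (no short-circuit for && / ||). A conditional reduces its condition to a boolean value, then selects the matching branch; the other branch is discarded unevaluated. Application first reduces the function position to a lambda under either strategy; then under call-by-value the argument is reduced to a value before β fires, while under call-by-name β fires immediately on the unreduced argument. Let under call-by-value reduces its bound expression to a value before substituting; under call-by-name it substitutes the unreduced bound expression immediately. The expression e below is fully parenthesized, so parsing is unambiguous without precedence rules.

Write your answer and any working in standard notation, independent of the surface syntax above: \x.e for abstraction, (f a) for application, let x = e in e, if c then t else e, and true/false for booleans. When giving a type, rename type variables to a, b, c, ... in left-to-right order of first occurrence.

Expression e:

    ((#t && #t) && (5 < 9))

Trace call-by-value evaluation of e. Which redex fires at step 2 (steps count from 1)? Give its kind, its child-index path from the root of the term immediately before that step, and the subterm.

Answer: delta at 1 : (5 < 9)

Trace:
step 0: ((true && true) && (5 < 9))
step 1: [delta@0] (true && (5 < 9))
step 2: [delta@1] (true && true)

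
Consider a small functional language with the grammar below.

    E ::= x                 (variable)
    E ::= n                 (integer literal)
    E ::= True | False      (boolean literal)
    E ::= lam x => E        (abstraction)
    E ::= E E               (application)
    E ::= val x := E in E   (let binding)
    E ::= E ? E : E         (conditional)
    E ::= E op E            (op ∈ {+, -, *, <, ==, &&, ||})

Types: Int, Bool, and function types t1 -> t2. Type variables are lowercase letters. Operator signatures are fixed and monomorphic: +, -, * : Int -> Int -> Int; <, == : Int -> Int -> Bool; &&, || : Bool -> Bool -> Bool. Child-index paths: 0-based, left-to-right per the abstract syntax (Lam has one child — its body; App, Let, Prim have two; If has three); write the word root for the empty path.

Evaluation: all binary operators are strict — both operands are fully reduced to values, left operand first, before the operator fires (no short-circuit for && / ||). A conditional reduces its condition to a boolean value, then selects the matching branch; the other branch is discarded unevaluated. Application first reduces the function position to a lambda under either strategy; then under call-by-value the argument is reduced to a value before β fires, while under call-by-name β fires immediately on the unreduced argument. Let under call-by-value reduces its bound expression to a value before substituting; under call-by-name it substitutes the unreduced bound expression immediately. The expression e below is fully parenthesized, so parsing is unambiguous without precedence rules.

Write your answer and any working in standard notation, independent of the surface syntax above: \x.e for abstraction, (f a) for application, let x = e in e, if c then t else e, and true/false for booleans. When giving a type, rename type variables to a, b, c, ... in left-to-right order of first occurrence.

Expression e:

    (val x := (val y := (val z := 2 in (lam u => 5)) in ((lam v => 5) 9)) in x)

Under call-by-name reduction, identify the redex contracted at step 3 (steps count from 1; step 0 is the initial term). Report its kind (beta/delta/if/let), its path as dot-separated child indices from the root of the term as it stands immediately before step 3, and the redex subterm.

Answer: beta at root : ((\v.5) 9)

Trace:
step 0: (let x = (let y = (let z = 2 in (\u.5)) in ((\v.5) 9)) in x)
step 1: [let@root] (let y = (let z = 2 in (\u.5)) in ((\v.5) 9))
step 2: [let@root] ((\v.5) 9)
step 3: [beta@root] 5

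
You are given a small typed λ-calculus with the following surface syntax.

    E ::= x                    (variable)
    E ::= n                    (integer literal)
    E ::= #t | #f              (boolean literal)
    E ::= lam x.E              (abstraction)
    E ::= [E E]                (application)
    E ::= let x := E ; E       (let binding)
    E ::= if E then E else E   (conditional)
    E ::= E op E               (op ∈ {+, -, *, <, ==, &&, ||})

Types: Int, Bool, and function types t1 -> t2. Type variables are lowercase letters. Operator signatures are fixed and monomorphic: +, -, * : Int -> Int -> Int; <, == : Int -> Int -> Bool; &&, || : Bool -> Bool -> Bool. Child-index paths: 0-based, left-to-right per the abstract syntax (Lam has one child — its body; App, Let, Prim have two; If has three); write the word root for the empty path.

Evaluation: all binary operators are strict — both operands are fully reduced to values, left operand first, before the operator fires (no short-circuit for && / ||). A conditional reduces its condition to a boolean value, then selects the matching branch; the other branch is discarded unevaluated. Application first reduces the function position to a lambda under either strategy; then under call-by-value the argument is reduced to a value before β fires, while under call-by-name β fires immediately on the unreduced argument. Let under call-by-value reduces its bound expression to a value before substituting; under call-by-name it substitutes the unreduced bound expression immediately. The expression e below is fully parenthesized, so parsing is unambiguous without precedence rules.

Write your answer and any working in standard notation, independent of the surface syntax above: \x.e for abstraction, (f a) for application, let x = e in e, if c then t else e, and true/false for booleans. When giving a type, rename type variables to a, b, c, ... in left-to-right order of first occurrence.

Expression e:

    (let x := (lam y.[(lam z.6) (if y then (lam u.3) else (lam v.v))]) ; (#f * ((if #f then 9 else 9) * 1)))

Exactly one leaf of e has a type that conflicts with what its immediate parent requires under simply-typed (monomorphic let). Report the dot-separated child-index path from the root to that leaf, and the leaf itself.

Working:
\z._ : b -> Int
y : a
  unify a ~ Bool
\u._ : c -> Int
v : d
\v._ : d -> d
  unify c -> Int ~ d -> d
  unify c ~ d
  unify Int ~ d
  unify b -> Int ~ (Int -> Int) -> e
  unify b ~ Int -> Int
  unify Int ~ e
_ _ : Int
\y._ : Bool -> Int
let x : Bool -> Int
  unify Bool ~ Int
  FAIL: mismatch Bool ~ Int

Answer: 1.0 : false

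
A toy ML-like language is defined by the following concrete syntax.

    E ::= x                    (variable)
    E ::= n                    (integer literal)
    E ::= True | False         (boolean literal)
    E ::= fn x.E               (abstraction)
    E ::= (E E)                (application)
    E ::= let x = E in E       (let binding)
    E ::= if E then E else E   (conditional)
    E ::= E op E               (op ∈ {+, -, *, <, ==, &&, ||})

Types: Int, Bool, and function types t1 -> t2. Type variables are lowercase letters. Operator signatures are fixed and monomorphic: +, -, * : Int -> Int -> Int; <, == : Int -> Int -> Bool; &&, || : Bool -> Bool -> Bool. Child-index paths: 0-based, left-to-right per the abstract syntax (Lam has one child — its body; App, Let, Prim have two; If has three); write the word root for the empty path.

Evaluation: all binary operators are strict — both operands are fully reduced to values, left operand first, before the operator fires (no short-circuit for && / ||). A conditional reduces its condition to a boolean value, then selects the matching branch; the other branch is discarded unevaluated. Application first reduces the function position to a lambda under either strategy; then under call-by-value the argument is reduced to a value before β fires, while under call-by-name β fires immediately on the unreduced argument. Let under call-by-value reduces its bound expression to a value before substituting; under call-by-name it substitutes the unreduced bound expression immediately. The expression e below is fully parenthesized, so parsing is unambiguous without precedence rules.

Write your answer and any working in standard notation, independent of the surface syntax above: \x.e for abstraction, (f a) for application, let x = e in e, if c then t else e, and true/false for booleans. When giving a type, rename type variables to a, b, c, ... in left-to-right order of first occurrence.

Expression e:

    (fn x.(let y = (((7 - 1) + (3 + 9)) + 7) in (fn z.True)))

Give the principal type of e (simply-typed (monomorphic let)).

Answer: a -> b -> Bool

Trace:
  unify Int ~ Int
  unify Int ~ Int
  unify Int ~ Int
  unify Int ~ Int
  unify Int ~ Int
  unify Int ~ Int
  unify Int ~ Int
  unify Int ~ Int
let y : Int
\z._ : b -> Bool
\x._ : a -> b -> Bool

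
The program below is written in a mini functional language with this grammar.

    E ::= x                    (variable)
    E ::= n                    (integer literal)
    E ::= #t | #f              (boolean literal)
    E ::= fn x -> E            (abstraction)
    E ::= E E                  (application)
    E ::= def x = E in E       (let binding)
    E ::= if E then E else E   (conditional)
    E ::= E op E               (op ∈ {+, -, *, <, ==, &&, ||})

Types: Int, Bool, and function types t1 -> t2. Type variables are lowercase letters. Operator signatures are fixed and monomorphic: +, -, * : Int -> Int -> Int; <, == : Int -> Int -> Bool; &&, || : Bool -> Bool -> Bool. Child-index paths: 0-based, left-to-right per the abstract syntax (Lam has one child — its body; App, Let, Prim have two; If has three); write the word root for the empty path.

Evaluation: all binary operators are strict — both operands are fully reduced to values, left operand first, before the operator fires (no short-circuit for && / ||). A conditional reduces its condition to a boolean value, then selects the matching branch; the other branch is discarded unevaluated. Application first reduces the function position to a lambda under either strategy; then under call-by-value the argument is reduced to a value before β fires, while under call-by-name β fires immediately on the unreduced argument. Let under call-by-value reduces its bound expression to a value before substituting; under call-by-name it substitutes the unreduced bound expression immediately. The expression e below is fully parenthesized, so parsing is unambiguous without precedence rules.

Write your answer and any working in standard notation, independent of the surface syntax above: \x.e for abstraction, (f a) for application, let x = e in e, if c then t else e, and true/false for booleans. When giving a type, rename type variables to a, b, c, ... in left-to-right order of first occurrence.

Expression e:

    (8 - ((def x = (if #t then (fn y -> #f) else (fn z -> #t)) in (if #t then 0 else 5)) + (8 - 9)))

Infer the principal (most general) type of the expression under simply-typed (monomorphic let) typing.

Working:
  unify Int ~ Int
  unify Bool ~ Bool
\y._ : a -> Bool
\z._ : b -> Bool
  unify a -> Bool ~ b -> Bool
  unify a ~ b
  unify Bool ~ Bool
let x : b -> Bool
  unify Bool ~ Bool
  unify Int ~ Int
  unify Int ~ Int
  unify Int ~ Int
  unify Int ~ Int
  unify Int ~ Int
  unify Int ~ Int

Answer: Int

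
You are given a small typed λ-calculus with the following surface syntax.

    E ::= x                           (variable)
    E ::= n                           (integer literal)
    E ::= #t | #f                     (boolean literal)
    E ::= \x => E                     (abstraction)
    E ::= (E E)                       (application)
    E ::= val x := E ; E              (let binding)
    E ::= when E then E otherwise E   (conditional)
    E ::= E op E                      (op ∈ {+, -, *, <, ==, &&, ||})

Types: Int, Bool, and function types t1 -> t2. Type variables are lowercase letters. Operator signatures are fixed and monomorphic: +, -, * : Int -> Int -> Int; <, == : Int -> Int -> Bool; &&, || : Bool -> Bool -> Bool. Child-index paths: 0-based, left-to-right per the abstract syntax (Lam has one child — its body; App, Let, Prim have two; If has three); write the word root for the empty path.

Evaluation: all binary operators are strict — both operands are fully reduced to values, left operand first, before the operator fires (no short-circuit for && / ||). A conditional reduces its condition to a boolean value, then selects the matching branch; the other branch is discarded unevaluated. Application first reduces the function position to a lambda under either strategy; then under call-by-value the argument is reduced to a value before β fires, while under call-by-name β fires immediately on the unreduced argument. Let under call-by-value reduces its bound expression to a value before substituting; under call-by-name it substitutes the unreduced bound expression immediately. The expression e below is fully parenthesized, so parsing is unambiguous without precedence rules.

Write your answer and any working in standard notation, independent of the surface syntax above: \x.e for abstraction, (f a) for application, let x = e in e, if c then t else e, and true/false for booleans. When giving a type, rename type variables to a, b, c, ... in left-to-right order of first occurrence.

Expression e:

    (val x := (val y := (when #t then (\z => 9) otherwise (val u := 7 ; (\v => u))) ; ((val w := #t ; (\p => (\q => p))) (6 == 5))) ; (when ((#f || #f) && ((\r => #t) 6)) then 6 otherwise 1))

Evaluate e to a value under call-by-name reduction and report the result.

Trace:
step 0: (let x = (let y = (if true then (\z.9) else (let u = 7 in (\v.u))) in ((let w = true in (\p.(\q.p))) (6 == 5))) in (if ((false || false) && ((\r.true) 6)) then 6 else 1))
step 1: [let@root] (if ((false || false) && ((\r.true) 6)) then 6 else 1)
step 2: [delta@0.0] (if (false && ((\r.true) 6)) then 6 else 1)
step 3: [beta@0.1] (if (false && true) then 6 else 1)
step 4: [delta@0] (if false then 6 else 1)
step 5: [if@root] 1

Answer: 1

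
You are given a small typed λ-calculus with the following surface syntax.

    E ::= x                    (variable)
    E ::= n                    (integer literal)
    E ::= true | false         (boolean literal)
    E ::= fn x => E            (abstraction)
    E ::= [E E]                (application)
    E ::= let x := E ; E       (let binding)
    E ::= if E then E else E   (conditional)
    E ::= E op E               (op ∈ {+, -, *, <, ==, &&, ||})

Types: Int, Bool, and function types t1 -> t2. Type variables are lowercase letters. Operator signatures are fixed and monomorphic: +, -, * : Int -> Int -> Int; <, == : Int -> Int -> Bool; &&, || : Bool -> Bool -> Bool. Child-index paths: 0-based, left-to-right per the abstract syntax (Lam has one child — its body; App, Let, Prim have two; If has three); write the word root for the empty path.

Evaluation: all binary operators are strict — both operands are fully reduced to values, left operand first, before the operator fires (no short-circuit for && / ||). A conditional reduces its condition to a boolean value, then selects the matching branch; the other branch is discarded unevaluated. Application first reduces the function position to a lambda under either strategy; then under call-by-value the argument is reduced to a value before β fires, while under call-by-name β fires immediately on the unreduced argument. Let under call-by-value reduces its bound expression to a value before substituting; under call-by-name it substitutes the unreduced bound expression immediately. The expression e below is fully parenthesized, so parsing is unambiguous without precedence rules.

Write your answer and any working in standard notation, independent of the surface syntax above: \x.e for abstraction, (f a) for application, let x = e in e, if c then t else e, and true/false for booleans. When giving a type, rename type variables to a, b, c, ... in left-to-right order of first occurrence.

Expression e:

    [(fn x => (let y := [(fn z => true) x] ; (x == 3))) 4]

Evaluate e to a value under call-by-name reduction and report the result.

Trace:
step 0: ((\x.(let y = ((\z.true) x) in (x == 3))) 4)
step 1: [beta@root] (let y = ((\z.true) 4) in (4 == 3))
step 2: [let@root] (4 == 3)
step 3: [delta@root] false

Answer: false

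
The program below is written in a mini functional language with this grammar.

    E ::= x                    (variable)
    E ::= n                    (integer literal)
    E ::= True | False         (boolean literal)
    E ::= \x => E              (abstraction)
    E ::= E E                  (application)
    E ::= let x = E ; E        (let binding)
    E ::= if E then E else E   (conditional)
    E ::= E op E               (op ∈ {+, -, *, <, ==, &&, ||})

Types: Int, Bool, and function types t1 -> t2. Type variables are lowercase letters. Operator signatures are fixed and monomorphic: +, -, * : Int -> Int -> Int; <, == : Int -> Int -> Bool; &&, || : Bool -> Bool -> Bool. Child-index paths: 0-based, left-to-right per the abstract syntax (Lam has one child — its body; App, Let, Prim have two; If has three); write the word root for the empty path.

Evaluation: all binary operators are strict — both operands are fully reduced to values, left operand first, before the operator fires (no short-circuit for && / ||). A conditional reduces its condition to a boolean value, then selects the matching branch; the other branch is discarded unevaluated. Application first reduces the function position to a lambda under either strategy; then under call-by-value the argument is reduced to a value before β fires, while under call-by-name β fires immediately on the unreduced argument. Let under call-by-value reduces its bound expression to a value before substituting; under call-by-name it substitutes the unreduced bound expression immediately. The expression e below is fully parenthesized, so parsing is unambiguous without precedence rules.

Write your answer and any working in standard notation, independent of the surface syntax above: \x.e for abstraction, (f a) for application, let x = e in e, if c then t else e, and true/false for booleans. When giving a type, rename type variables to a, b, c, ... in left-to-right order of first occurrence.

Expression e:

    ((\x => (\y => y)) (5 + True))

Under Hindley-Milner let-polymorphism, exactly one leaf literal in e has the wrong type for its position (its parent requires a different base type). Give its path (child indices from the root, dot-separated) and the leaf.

Working:
y : b
\y._ : b -> b
\x._ : a -> b -> b
  unify Int ~ Int
  unify Bool ~ Int
  FAIL: mismatch Bool ~ Int

Answer: 1.1 : true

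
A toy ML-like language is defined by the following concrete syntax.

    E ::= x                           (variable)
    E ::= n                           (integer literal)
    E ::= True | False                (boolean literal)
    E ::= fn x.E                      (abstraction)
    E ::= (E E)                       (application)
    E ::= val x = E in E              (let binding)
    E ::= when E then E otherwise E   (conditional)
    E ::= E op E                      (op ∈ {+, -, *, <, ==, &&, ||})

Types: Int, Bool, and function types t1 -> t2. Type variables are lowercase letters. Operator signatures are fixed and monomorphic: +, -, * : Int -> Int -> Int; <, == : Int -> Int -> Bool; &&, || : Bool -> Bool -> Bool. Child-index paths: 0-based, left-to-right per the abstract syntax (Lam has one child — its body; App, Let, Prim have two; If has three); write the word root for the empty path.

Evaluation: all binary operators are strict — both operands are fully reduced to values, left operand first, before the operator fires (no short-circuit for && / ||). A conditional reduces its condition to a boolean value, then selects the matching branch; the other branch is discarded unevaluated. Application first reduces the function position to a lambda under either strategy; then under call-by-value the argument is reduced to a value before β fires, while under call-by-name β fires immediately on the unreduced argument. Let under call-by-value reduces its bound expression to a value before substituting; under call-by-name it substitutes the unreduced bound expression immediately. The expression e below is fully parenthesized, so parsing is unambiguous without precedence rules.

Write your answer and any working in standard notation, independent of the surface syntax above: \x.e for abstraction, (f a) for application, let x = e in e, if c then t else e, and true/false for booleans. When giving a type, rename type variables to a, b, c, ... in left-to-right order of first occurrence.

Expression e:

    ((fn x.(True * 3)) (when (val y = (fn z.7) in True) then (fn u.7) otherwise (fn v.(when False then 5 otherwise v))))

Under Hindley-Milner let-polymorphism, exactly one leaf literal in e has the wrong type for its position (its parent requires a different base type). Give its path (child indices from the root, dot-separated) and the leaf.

Derivation:
  unify Bool ~ Int
  FAIL: mismatch Bool ~ Int

Answer: 0.0.0 : true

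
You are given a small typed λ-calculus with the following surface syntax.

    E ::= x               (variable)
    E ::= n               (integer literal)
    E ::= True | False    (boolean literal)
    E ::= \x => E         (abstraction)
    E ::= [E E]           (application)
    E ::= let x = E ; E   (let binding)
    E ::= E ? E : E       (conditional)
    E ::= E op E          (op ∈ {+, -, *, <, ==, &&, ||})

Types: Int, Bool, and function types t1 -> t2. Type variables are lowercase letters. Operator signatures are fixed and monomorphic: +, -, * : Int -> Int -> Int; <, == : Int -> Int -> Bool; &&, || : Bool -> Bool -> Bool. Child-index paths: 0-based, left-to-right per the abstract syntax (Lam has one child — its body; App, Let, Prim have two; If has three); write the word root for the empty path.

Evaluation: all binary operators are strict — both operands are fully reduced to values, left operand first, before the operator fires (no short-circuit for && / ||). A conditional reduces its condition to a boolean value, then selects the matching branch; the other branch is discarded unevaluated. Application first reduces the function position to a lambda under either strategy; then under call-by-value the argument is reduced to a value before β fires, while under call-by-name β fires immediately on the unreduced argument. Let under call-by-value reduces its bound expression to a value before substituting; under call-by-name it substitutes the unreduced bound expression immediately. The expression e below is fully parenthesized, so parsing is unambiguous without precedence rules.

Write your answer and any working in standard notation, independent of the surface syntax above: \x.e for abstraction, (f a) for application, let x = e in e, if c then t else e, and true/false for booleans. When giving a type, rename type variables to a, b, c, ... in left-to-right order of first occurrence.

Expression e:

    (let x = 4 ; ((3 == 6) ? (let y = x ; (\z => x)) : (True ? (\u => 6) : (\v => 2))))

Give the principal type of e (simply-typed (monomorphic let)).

Answer: a -> Int

Working:
let x : Int
  unify Int ~ Int
  unify Int ~ Int
  unify Bool ~ Bool
x : Int
let y : Int
x : Int
\z._ : a -> Int
  unify Bool ~ Bool
\u._ : b -> Int
\v._ : c -> Int
  unify b -> Int ~ c -> Int
  unify b ~ c
  unify Int ~ Int
  unify a -> Int ~ c -> Int
  unify a ~ c
  unify Int ~ Int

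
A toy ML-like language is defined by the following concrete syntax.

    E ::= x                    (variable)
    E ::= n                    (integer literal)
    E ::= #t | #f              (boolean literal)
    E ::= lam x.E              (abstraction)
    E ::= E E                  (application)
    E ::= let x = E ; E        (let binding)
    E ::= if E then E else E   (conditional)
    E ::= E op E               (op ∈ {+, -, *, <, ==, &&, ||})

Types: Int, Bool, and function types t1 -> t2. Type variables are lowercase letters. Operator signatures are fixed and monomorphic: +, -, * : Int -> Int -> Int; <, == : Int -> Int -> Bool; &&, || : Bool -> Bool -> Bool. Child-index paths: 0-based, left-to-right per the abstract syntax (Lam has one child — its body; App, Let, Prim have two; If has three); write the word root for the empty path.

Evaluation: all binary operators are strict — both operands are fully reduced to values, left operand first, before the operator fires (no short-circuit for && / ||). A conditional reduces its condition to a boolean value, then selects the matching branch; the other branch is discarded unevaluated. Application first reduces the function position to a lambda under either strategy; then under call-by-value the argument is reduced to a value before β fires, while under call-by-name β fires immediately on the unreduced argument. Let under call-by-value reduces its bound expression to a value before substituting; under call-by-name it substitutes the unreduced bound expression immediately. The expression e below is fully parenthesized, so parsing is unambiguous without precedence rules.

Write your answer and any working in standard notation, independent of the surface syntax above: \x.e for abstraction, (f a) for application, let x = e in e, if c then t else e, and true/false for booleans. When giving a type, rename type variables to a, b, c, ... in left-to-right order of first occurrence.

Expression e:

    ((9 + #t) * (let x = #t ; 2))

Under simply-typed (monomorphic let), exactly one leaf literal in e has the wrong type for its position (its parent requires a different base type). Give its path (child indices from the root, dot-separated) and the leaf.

Derivation:
  unify Int ~ Int
  unify Bool ~ Int
  FAIL: mismatch Bool ~ Int

Answer: 0.1 : true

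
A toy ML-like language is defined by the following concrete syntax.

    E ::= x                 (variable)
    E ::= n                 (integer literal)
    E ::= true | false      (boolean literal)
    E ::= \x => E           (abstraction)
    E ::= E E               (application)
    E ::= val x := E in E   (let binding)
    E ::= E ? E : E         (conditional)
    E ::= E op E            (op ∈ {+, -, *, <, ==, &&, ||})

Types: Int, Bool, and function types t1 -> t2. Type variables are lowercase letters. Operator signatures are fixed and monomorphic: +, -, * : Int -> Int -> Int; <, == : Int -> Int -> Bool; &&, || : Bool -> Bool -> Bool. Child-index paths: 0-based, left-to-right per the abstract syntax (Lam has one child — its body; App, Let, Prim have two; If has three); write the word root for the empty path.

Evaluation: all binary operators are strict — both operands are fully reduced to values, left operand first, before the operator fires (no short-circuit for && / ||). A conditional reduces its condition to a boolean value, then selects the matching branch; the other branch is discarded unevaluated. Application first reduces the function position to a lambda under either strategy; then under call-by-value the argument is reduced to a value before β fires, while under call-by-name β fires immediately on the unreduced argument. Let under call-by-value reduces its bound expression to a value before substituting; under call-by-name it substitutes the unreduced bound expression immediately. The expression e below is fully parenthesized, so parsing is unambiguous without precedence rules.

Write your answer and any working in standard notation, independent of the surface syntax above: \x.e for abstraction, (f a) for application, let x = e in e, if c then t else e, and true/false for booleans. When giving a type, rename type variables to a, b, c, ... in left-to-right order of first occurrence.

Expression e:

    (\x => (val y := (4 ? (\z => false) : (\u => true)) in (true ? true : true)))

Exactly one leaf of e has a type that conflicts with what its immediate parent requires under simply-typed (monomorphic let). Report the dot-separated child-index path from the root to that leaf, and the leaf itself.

Trace:
  unify Int ~ Bool
  FAIL: mismatch Int ~ Bool

Answer: 0.0.0 : 4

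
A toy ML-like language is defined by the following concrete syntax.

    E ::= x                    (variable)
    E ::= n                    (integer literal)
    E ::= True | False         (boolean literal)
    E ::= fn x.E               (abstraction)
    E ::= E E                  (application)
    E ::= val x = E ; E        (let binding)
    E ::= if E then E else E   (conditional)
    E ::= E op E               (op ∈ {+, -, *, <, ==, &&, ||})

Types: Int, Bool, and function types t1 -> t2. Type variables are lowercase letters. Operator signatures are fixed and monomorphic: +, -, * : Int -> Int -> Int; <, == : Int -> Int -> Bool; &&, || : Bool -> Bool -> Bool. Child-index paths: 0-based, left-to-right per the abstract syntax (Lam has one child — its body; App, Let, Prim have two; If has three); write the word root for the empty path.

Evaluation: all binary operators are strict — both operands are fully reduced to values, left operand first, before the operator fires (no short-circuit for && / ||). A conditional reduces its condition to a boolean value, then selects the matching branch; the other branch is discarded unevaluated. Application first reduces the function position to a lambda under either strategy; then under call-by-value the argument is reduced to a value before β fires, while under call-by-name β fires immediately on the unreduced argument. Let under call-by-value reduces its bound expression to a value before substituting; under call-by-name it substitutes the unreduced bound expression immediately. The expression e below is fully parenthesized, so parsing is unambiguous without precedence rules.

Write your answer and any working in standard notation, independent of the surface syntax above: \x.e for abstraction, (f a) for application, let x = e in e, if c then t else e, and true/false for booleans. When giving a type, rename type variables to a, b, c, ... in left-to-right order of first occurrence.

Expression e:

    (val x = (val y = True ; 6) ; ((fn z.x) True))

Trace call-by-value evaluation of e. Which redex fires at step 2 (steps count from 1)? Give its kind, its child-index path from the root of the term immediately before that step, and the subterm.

Answer: let at root : (let x = 6 in ((\z.x) true))

Derivation:
step 0: (let x = (let y = true in 6) in ((\z.x) true))
step 1: [let@0] (let x = 6 in ((\z.x) true))
step 2: [let@root] ((\z.6) true)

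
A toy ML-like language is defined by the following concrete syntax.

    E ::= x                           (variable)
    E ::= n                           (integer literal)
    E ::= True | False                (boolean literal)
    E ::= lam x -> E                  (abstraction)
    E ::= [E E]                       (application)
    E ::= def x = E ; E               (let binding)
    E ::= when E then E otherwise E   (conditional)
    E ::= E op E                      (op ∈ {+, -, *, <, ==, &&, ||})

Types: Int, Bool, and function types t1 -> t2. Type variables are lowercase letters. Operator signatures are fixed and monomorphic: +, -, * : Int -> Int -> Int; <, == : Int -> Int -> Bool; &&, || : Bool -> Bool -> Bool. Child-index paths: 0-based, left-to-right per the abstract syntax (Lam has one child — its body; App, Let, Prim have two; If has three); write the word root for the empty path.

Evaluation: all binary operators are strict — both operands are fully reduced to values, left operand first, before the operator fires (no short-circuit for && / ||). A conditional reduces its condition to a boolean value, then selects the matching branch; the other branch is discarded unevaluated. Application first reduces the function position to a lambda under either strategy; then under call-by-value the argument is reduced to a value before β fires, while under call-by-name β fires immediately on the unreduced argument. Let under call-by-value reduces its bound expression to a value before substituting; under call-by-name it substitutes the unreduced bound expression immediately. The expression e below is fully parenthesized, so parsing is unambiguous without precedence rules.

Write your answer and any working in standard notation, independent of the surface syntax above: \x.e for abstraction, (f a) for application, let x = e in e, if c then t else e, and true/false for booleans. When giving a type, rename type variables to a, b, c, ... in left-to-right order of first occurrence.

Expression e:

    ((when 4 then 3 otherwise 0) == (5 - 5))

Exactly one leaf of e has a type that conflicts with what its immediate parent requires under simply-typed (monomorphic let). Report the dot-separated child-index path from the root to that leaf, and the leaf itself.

Trace:
  unify Int ~ Bool
  FAIL: mismatch Int ~ Bool

Answer: 0.0 : 4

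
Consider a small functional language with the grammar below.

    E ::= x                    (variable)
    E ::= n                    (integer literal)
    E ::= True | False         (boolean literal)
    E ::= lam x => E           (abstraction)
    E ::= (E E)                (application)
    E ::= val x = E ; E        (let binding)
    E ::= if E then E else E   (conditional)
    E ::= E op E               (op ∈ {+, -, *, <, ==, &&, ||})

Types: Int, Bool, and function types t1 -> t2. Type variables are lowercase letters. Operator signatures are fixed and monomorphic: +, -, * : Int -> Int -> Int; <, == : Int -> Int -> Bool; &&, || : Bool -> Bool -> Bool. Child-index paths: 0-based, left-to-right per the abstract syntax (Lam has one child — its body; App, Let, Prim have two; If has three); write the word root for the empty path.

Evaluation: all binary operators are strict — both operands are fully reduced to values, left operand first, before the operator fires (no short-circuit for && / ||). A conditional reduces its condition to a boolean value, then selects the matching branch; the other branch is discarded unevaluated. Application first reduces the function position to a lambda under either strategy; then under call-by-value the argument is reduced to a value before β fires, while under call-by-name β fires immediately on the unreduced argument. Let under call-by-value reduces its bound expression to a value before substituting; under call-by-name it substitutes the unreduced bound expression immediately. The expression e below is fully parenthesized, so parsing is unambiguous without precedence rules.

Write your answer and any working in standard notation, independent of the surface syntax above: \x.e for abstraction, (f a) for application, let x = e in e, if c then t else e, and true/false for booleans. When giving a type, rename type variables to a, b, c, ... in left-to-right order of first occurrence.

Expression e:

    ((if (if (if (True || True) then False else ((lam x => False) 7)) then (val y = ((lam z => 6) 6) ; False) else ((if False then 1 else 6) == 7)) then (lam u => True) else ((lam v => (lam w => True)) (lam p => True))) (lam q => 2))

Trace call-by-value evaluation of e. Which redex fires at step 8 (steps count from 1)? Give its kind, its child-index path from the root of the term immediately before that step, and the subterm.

Answer: beta at root : ((\w.true) (\q.2))

Derivation:
step 0: ((if (if (if (true || true) then false else ((\x.false) 7)) then (let y = ((\z.6) 6) in false) else ((if false then 1 else 6) == 7)) then (\u.true) else ((\v.(\w.true)) (\p.true))) (\q.2))
step 1: [delta@0.0.0.0] ((if (if (if true then false else ((\x.false) 7)) then (let y = ((\z.6) 6) in false) else ((if false then 1 else 6) == 7)) then (\u.true) else ((\v.(\w.true)) (\p.true))) (\q.2))
step 2: [if@0.0.0] ((if (if false then (let y = ((\z.6) 6) in false) else ((if false then 1 else 6) == 7)) then (\u.true) else ((\v.(\w.true)) (\p.true))) (\q.2))
step 3: [if@0.0] ((if ((if false then 1 else 6) == 7) then (\u.true) else ((\v.(\w.true)) (\p.true))) (\q.2))
step 4: [if@0.0.0] ((if (6 == 7) then (\u.true) else ((\v.(\w.true)) (\p.true))) (\q.2))
step 5: [delta@0.0] ((if false then (\u.true) else ((\v.(\w.true)) (\p.true))) (\q.2))
step 6: [if@0] (((\v.(\w.true)) (\p.true)) (\q.2))
step 7: [beta@0] ((\w.true) (\q.2))
step 8: [beta@root] true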